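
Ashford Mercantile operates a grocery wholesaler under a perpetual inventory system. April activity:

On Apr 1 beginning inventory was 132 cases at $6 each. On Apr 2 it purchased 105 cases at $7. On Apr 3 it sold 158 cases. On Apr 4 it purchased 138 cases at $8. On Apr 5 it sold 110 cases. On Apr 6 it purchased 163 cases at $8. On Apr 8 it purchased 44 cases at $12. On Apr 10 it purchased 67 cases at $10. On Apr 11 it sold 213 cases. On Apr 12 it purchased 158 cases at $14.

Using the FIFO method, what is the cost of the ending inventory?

Apr 3, 158 sold [FIFO — oldest first]: 132 @ $6 + 26 @ $7 = $974
Apr 5, 110 sold [FIFO — oldest first]: 79 @ $7 + 31 @ $8 = $801
Apr 11, 213 sold [FIFO — oldest first]: 107 @ $8 + 106 @ $8 = $1,704
Total COGS = $974 + $801 + $1,704 = $3,479
Ending inventory: 57 @ $8 + 44 @ $12 + 67 @ $10 + 158 @ $14 = $3,866
Check: goods available $7,345 = COGS $3,479 + ending $3,866

Ending inventory = $3,866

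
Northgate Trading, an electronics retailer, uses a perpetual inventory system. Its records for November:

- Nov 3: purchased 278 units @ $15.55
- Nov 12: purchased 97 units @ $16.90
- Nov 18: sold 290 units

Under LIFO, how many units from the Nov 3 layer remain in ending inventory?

Nov 18, 290 sold [LIFO — newest first]: 97 @ $16.90 + 193 @ $15.55 = $4,640.45
Ending inventory: 85 @ $15.55 = $1,321.75

85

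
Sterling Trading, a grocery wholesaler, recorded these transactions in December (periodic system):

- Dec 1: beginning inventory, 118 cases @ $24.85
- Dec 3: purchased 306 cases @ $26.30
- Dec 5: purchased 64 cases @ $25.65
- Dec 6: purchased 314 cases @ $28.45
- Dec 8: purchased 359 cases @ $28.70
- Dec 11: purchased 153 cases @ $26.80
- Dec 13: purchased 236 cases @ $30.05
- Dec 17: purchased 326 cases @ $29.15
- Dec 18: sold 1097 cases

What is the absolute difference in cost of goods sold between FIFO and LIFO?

FIFO COGS: 118 @ $24.85 + 306 @ $26.30 + 64 @ $25.65 + 314 @ $28.45 + 295 @ $28.70 = $30,021.50
LIFO COGS: 326 @ $29.15 + 236 @ $30.05 + 153 @ $26.80 + 359 @ $28.70 + 23 @ $28.45 = $31,652.75
Difference = |$30,021.50 − $31,652.75| = $1,631.25

$1,631.25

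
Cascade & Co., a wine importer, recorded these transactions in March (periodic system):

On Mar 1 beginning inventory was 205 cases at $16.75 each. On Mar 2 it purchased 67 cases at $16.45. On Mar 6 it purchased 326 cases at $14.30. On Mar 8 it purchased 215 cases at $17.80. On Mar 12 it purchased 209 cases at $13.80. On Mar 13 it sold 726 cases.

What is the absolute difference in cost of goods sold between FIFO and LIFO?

FIFO COGS: 205 @ $16.75 + 67 @ $16.45 + 326 @ $14.30 + 128 @ $17.80 = $11,476.10
LIFO COGS: 209 @ $13.80 + 215 @ $17.80 + 302 @ $14.30 = $11,029.80
Difference = |$11,476.10 − $11,029.80| = $446.30

$446.30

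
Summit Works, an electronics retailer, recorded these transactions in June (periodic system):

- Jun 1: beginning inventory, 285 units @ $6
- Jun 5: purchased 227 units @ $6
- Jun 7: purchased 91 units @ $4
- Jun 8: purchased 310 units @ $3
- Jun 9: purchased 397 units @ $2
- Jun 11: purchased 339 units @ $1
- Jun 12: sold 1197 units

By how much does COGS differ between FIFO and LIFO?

$2,147

FIFO COGS: 285 @ $6 + 227 @ $6 + 91 @ $4 + 310 @ $3 + 284 @ $2 = $4,934
LIFO COGS: 339 @ $1 + 397 @ $2 + 310 @ $3 + 91 @ $4 + 60 @ $6 = $2,787
Difference = |$4,934 − $2,787| = $2,147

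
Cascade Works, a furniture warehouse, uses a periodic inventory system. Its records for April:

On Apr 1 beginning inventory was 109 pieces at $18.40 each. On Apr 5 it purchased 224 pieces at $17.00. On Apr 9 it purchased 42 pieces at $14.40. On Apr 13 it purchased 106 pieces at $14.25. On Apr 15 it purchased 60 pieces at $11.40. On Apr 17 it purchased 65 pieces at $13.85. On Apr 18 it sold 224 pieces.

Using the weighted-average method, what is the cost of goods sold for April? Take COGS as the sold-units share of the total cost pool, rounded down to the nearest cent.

COGS = $3,516.41

Apr 18, sell 224: 224/606 × $9,513.15 → $3,516.41
Ending inventory (cost pool remaining) = $5,996.74
Check: goods available $9,513.15 = COGS $3,516.41 + ending $5,996.74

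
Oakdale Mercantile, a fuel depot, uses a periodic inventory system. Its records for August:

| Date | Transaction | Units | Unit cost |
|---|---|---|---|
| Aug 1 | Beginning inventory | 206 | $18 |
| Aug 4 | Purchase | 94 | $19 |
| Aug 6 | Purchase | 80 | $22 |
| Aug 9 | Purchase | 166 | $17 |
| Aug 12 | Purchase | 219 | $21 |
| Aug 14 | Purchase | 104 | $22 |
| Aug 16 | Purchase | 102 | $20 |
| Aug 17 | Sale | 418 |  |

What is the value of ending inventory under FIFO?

Ending inventory = $11,103

Aug 17, 418 sold [FIFO — oldest first]: 206 @ $18 + 94 @ $19 + 80 @ $22 + 38 @ $17 = $7,900
Ending inventory: 128 @ $17 + 219 @ $21 + 104 @ $22 + 102 @ $20 = $11,103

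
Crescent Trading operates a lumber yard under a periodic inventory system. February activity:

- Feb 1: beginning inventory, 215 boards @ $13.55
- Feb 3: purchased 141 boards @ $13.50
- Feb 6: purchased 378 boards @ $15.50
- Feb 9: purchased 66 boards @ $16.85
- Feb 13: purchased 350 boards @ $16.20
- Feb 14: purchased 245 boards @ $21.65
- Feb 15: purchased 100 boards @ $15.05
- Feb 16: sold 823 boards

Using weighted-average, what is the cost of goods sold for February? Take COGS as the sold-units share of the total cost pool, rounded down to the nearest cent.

COGS = $13,359.07

Feb 16, sell 823: 823/1495 × $24,267.10 → $13,359.07
Ending inventory (cost pool remaining) = $10,908.03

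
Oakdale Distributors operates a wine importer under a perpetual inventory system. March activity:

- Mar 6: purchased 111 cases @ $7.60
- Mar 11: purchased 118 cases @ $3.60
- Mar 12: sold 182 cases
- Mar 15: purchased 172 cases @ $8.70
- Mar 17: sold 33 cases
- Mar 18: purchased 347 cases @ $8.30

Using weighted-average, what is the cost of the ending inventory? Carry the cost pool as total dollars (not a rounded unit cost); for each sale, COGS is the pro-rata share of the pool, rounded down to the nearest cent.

After Mar 6: 111 on hand, pool $843.60 (≈ $7.6000 each)
After Mar 11: 229 on hand, pool $1,268.40 (≈ $5.5389 each)
Mar 12, sell 182: 182/229 × $1,268.40 → $1,008.07
After Mar 15: 219 on hand, pool $1,756.73 (≈ $8.0216 each)
Mar 17, sell 33: 33/219 × $1,756.73 → $264.71
After Mar 18: 533 on hand, pool $4,372.12 (≈ $8.2029 each)
Total COGS = $1,008.07 + $264.71 = $1,272.78
Ending inventory (cost pool remaining) = $4,372.12

Ending inventory = $4,372.12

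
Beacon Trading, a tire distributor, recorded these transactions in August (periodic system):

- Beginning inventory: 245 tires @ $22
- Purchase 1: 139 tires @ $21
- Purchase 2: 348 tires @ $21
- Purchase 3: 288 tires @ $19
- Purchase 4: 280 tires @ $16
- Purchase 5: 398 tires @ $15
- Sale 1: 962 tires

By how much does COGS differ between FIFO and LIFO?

FIFO COGS: 245 @ $22 + 139 @ $21 + 348 @ $21 + 230 @ $19 = $19,987
LIFO COGS: 398 @ $15 + 280 @ $16 + 284 @ $19 = $15,846
Difference = |$19,987 − $15,846| = $4,141

$4,141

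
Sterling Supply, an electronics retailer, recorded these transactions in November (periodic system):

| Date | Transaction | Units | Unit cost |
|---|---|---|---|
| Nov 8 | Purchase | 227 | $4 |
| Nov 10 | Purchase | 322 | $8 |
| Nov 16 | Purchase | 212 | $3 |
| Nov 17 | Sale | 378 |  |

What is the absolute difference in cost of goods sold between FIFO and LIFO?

FIFO COGS: 227 @ $4 + 151 @ $8 = $2,116
LIFO COGS: 212 @ $3 + 166 @ $8 = $1,964
Difference = |$2,116 − $1,964| = $152

$152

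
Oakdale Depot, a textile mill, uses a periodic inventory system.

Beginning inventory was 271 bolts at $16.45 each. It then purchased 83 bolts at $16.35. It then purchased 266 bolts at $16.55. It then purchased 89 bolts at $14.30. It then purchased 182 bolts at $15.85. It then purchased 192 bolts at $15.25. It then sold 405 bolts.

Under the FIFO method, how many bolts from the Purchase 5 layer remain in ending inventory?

192

Sale 1 (405) [FIFO — oldest first]: 271 @ $16.45 + 83 @ $16.35 + 51 @ $16.55 = $6,659.05
Ending inventory: 215 @ $16.55 + 89 @ $14.30 + 182 @ $15.85 + 192 @ $15.25 = $10,643.65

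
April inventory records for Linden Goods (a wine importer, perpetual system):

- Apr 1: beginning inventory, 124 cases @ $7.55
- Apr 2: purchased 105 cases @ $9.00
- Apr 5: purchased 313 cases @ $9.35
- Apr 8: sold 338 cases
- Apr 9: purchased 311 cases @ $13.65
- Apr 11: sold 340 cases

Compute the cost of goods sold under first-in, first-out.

COGS = $6,664.15

Apr 8, 338 sold [FIFO — oldest first]: 124 @ $7.55 + 105 @ $9.00 + 109 @ $9.35 = $2,900.35
Apr 11, 340 sold [FIFO — oldest first]: 204 @ $9.35 + 136 @ $13.65 = $3,763.80
Total COGS = $2,900.35 + $3,763.80 = $6,664.15
Ending inventory: 175 @ $13.65 = $2,388.75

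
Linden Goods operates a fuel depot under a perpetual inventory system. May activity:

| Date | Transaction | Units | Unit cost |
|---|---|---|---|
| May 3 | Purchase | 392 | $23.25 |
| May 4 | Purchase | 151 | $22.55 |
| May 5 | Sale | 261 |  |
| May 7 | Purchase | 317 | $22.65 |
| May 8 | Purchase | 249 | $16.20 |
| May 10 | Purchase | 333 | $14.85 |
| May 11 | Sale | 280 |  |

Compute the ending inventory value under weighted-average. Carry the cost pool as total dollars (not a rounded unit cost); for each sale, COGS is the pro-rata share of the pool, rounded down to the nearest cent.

Ending inventory = $17,288.00

After May 3: 392 on hand, pool $9,114.00 (≈ $23.2500 each)
After May 4: 543 on hand, pool $12,519.05 (≈ $23.0553 each)
May 5, sell 261: 261/543 × $12,519.05 → $6,017.44
After May 7: 599 on hand, pool $13,681.66 (≈ $22.8408 each)
After May 8: 848 on hand, pool $17,715.46 (≈ $20.8909 each)
After May 10: 1181 on hand, pool $22,660.51 (≈ $19.1876 each)
May 11, sell 280: 280/1181 × $22,660.51 → $5,372.51
Total COGS = $6,017.44 + $5,372.51 = $11,389.95
Ending inventory (cost pool remaining) = $17,288.00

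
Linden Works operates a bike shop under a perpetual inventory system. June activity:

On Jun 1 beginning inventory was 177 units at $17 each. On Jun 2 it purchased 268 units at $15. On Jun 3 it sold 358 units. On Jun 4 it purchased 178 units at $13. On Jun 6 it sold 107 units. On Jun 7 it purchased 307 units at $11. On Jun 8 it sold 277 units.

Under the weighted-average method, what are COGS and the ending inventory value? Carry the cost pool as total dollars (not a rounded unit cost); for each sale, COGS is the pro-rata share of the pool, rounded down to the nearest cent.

COGS = $10,465.61; ending inventory = $2,254.39

After Jun 1: 177 on hand, pool $3,009.00 (≈ $17.0000 each)
After Jun 2: 445 on hand, pool $7,029.00 (≈ $15.7955 each)
Jun 3, sell 358: 358/445 × $7,029.00 → $5,654.79
After Jun 4: 265 on hand, pool $3,688.21 (≈ $13.9178 each)
Jun 6, sell 107: 107/265 × $3,688.21 → $1,489.20
After Jun 7: 465 on hand, pool $5,576.01 (≈ $11.9914 each)
Jun 8, sell 277: 277/465 × $5,576.01 → $3,321.62
Total COGS = $5,654.79 + $1,489.20 + $3,321.62 = $10,465.61
Ending inventory (cost pool remaining) = $2,254.39
Check: goods available $12,720.00 = COGS $10,465.61 + ending $2,254.39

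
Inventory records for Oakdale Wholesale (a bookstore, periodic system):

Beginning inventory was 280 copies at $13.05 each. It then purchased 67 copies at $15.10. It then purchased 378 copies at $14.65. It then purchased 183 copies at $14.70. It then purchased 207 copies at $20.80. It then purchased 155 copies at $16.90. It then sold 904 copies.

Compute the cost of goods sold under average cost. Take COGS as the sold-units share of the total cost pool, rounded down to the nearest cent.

COGS = $14,107.09

Sale 1, sell 904: 904/1270 × $19,818.60 → $14,107.09
Ending inventory (cost pool remaining) = $5,711.51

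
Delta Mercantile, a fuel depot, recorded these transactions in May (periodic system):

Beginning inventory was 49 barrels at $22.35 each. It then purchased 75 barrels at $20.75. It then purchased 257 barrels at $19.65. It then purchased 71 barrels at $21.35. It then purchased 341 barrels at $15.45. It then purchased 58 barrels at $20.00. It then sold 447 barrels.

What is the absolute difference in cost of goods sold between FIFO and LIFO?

FIFO COGS: 49 @ $22.35 + 75 @ $20.75 + 257 @ $19.65 + 66 @ $21.35 = $9,110.55
LIFO COGS: 58 @ $20.00 + 341 @ $15.45 + 48 @ $21.35 = $7,453.25
Difference = |$9,110.55 − $7,453.25| = $1,657.30

$1,657.30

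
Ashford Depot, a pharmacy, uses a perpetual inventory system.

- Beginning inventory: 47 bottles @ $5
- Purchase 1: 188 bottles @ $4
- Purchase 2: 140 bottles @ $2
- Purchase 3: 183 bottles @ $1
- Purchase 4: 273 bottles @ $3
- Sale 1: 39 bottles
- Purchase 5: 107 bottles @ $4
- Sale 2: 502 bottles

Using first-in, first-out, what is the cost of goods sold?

COGS = $1,433

Sale 1 (39) [FIFO — oldest first]: 39 @ $5 = $195
Sale 2 (502) [FIFO — oldest first]: 8 @ $5 + 188 @ $4 + 140 @ $2 + 166 @ $1 = $1,238
Total COGS = $195 + $1,238 = $1,433
Ending inventory: 17 @ $1 + 273 @ $3 + 107 @ $4 = $1,264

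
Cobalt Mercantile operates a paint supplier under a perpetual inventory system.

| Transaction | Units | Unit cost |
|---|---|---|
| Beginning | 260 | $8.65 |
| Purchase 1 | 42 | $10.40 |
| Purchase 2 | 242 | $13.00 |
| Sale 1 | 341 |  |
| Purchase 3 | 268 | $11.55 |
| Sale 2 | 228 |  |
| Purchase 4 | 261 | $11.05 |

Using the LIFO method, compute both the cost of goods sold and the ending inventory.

COGS = $6,709.25; ending inventory = $5,102.00

Sale 1 (341) [LIFO — newest first]: 242 @ $13.00 + 42 @ $10.40 + 57 @ $8.65 = $4,075.85
Sale 2 (228) [LIFO — newest first]: 228 @ $11.55 = $2,633.40
Total COGS = $4,075.85 + $2,633.40 = $6,709.25
Ending inventory: 203 @ $8.65 + 40 @ $11.55 + 261 @ $11.05 = $5,102.00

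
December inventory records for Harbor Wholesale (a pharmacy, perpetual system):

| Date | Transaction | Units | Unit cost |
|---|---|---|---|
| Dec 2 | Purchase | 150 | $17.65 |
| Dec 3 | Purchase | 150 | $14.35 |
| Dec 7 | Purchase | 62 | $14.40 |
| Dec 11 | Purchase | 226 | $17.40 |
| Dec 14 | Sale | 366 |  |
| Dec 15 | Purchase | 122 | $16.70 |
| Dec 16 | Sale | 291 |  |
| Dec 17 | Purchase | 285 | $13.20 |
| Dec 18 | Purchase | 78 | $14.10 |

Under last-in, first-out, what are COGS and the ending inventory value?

COGS = $10,727.15; ending inventory = $5,797.25

Dec 14, 366 sold [LIFO — newest first]: 226 @ $17.40 + 62 @ $14.40 + 78 @ $14.35 = $5,944.50
Dec 16, 291 sold [LIFO — newest first]: 122 @ $16.70 + 72 @ $14.35 + 97 @ $17.65 = $4,782.65
Total COGS = $5,944.50 + $4,782.65 = $10,727.15
Ending inventory: 53 @ $17.65 + 285 @ $13.20 + 78 @ $14.10 = $5,797.25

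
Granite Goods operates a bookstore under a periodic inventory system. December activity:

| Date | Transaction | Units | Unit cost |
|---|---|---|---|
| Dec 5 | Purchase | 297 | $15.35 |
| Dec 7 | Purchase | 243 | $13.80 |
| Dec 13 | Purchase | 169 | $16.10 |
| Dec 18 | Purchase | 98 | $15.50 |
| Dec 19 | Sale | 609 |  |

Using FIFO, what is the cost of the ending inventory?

Ending inventory = $3,129.00

Dec 19, 609 sold [FIFO — oldest first]: 297 @ $15.35 + 243 @ $13.80 + 69 @ $16.10 = $9,023.25
Ending inventory: 100 @ $16.10 + 98 @ $15.50 = $3,129.00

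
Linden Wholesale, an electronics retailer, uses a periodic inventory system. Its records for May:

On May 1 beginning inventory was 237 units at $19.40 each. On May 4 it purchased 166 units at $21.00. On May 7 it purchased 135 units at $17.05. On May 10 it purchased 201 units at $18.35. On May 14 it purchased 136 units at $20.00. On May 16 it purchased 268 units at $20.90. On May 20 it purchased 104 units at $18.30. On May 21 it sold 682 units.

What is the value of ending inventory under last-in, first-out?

May 21, 682 sold [LIFO — newest first]: 104 @ $18.30 + 268 @ $20.90 + 136 @ $20.00 + 174 @ $18.35 = $13,417.30
Ending inventory: 237 @ $19.40 + 166 @ $21.00 + 135 @ $17.05 + 27 @ $18.35 = $10,881.00

Ending inventory = $10,881.00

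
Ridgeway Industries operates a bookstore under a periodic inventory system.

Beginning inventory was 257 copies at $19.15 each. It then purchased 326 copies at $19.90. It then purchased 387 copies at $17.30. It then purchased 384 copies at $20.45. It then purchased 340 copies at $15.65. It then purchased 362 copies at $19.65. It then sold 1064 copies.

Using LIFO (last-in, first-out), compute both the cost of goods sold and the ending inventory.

COGS = $19,837.20; ending inventory = $18,553.95

Sale 1 (1064) [LIFO — newest first]: 362 @ $19.65 + 340 @ $15.65 + 362 @ $20.45 = $19,837.20
Ending inventory: 257 @ $19.15 + 326 @ $19.90 + 387 @ $17.30 + 22 @ $20.45 = $18,553.95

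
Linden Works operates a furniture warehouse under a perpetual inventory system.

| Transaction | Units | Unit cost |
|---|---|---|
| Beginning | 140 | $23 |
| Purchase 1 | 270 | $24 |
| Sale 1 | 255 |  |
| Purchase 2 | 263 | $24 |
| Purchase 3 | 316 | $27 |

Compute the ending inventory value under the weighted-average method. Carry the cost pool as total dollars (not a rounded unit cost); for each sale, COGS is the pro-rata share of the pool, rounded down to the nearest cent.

Ending inventory = $18,511.08

After Beginning: 140 on hand, pool $3,220.00 (≈ $23.0000 each)
After Purchase 1: 410 on hand, pool $9,700.00 (≈ $23.6585 each)
Sale 1, sell 255: 255/410 × $9,700.00 → $6,032.92
After Purchase 2: 418 on hand, pool $9,979.08 (≈ $23.8734 each)
After Purchase 3: 734 on hand, pool $18,511.08 (≈ $25.2195 each)
Ending inventory (cost pool remaining) = $18,511.08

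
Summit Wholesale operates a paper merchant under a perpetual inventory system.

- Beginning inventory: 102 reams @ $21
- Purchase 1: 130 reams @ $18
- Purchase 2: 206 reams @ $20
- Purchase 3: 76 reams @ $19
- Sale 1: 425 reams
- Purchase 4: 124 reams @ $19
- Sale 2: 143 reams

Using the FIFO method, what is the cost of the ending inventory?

Ending inventory = $1,330

Sale 1 (425) [FIFO — oldest first]: 102 @ $21 + 130 @ $18 + 193 @ $20 = $8,342
Sale 2 (143) [FIFO — oldest first]: 13 @ $20 + 76 @ $19 + 54 @ $19 = $2,730
Total COGS = $8,342 + $2,730 = $11,072
Ending inventory: 70 @ $19 = $1,330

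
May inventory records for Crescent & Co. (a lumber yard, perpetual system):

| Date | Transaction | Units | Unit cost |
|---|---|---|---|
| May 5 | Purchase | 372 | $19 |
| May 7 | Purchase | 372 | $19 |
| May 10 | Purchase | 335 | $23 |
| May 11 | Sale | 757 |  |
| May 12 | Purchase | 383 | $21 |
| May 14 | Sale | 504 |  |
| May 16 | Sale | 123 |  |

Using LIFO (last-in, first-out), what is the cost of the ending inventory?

Ending inventory = $1,482

May 11, 757 sold [LIFO — newest first]: 335 @ $23 + 372 @ $19 + 50 @ $19 = $15,723
May 14, 504 sold [LIFO — newest first]: 383 @ $21 + 121 @ $19 = $10,342
May 16, 123 sold [LIFO — newest first]: 123 @ $19 = $2,337
Total COGS = $15,723 + $10,342 + $2,337 = $28,402
Ending inventory: 78 @ $19 = $1,482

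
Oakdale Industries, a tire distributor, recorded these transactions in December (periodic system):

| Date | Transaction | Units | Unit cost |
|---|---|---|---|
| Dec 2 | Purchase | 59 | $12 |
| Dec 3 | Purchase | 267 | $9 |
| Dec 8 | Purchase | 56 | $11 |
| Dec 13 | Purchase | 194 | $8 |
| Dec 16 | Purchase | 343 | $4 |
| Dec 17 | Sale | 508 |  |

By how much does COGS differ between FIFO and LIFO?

$2,043

FIFO COGS: 59 @ $12 + 267 @ $9 + 56 @ $11 + 126 @ $8 = $4,735
LIFO COGS: 343 @ $4 + 165 @ $8 = $2,692
Difference = |$4,735 − $2,692| = $2,043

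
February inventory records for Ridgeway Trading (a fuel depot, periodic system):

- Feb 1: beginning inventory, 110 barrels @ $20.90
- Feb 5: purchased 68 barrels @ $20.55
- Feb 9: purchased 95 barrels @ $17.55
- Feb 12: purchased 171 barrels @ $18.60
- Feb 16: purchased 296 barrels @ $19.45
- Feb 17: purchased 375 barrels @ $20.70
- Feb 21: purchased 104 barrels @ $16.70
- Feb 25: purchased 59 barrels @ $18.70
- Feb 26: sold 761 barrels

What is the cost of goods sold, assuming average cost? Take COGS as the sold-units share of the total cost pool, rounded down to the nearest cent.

COGS = $14,829.40

Feb 26, sell 761: 761/1278 × $24,904.05 → $14,829.40
Ending inventory (cost pool remaining) = $10,074.65
Check: goods available $24,904.05 = COGS $14,829.40 + ending $10,074.65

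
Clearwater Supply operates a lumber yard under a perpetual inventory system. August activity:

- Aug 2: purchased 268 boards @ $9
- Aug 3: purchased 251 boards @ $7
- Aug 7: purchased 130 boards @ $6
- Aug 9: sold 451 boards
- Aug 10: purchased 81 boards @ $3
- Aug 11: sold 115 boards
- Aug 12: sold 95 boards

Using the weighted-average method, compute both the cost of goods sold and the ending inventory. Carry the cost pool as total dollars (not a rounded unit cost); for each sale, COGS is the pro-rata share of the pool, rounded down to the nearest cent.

COGS = $4,758.49; ending inventory = $433.51

After Aug 2: 268 on hand, pool $2,412.00 (≈ $9.0000 each)
After Aug 3: 519 on hand, pool $4,169.00 (≈ $8.0328 each)
After Aug 7: 649 on hand, pool $4,949.00 (≈ $7.6256 each)
Aug 9, sell 451: 451/649 × $4,949.00 → $3,439.13
After Aug 10: 279 on hand, pool $1,752.87 (≈ $6.2827 each)
Aug 11, sell 115: 115/279 × $1,752.87 → $722.50
Aug 12, sell 95: 95/164 × $1,030.37 → $596.86
Total COGS = $3,439.13 + $722.50 + $596.86 = $4,758.49
Ending inventory (cost pool remaining) = $433.51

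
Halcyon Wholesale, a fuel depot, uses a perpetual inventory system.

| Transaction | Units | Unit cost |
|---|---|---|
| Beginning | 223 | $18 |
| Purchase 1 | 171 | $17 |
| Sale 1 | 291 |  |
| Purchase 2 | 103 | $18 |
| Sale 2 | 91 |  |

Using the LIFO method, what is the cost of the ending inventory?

Sale 1 (291) [LIFO — newest first]: 171 @ $17 + 120 @ $18 = $5,067
Sale 2 (91) [LIFO — newest first]: 91 @ $18 = $1,638
Total COGS = $5,067 + $1,638 = $6,705
Ending inventory: 103 @ $18 + 12 @ $18 = $2,070

Ending inventory = $2,070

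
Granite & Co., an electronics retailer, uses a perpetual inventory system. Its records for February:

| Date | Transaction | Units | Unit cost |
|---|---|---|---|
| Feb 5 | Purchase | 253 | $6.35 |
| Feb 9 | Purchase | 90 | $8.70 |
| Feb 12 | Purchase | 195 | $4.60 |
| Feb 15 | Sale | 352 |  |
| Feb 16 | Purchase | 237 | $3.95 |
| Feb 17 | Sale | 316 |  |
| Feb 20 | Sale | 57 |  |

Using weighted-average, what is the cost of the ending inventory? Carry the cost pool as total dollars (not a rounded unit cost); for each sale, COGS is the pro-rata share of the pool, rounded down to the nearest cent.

Ending inventory = $244.97

After Feb 5: 253 on hand, pool $1,606.55 (≈ $6.3500 each)
After Feb 9: 343 on hand, pool $2,389.55 (≈ $6.9666 each)
After Feb 12: 538 on hand, pool $3,286.55 (≈ $6.1088 each)
Feb 15, sell 352: 352/538 × $3,286.55 → $2,150.30
After Feb 16: 423 on hand, pool $2,072.40 (≈ $4.8993 each)
Feb 17, sell 316: 316/423 × $2,072.40 → $1,548.17
Feb 20, sell 57: 57/107 × $524.23 → $279.26
Total COGS = $2,150.30 + $1,548.17 + $279.26 = $3,977.73
Ending inventory (cost pool remaining) = $244.97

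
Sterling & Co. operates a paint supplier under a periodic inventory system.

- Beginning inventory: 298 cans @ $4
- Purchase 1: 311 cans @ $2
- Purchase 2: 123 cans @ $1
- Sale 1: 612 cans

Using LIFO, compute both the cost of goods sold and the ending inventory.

COGS = $1,457; ending inventory = $480

Sale 1 (612) [LIFO — newest first]: 123 @ $1 + 311 @ $2 + 178 @ $4 = $1,457
Ending inventory: 120 @ $4 = $480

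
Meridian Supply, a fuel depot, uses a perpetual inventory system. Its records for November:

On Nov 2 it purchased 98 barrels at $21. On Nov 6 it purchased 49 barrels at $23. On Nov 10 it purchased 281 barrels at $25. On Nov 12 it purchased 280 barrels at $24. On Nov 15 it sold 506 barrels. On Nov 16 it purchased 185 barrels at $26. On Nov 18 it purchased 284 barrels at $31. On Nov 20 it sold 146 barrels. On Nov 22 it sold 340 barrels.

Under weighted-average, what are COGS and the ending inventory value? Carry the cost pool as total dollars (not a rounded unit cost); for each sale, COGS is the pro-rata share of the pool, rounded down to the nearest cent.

After Nov 2: 98 on hand, pool $2,058.00 (≈ $21.0000 each)
After Nov 6: 147 on hand, pool $3,185.00 (≈ $21.6667 each)
After Nov 10: 428 on hand, pool $10,210.00 (≈ $23.8551 each)
After Nov 12: 708 on hand, pool $16,930.00 (≈ $23.9124 each)
Nov 15, sell 506: 506/708 × $16,930.00 → $12,099.68
After Nov 16: 387 on hand, pool $9,640.32 (≈ $24.9104 each)
After Nov 18: 671 on hand, pool $18,444.32 (≈ $27.4878 each)
Nov 20, sell 146: 146/671 × $18,444.32 → $4,013.22
Nov 22, sell 340: 340/525 × $14,431.10 → $9,345.85
Total COGS = $12,099.68 + $4,013.22 + $9,345.85 = $25,458.75
Ending inventory (cost pool remaining) = $5,085.25

COGS = $25,458.75; ending inventory = $5,085.25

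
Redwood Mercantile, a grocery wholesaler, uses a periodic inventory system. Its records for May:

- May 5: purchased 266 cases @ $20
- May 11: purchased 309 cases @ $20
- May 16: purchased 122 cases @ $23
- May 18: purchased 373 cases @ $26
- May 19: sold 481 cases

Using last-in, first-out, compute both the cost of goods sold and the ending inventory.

May 19, 481 sold [LIFO — newest first]: 373 @ $26 + 108 @ $23 = $12,182
Ending inventory: 266 @ $20 + 309 @ $20 + 14 @ $23 = $11,822
Check: goods available $24,004 = COGS $12,182 + ending $11,822

COGS = $12,182; ending inventory = $11,822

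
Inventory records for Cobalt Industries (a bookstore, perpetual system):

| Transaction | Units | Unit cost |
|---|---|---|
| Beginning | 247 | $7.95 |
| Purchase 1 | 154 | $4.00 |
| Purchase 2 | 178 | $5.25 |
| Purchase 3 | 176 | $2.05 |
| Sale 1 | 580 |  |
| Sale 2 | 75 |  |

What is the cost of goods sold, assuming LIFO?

Sale 1 (580) [LIFO — newest first]: 176 @ $2.05 + 178 @ $5.25 + 154 @ $4.00 + 72 @ $7.95 = $2,483.70
Sale 2 (75) [LIFO — newest first]: 75 @ $7.95 = $596.25
Total COGS = $2,483.70 + $596.25 = $3,079.95
Ending inventory: 100 @ $7.95 = $795.00

COGS = $3,079.95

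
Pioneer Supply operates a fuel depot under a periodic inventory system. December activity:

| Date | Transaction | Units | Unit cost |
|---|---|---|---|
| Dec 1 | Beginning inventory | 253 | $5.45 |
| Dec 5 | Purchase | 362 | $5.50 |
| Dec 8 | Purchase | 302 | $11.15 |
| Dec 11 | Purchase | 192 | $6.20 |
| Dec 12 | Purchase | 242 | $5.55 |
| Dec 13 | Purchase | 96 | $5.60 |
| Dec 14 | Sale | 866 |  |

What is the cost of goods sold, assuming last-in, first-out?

Dec 14, 866 sold [LIFO — newest first]: 96 @ $5.60 + 242 @ $5.55 + 192 @ $6.20 + 302 @ $11.15 + 34 @ $5.50 = $6,625.40
Ending inventory: 253 @ $5.45 + 328 @ $5.50 = $3,182.85
Check: goods available $9,808.25 = COGS $6,625.40 + ending $3,182.85

COGS = $6,625.40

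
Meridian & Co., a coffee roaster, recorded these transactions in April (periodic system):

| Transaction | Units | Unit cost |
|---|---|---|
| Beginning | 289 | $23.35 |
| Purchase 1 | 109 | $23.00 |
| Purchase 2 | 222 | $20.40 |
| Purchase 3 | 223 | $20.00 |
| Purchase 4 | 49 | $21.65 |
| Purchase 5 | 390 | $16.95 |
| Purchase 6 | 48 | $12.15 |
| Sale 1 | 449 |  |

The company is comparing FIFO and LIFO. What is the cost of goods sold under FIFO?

FIFO COGS: 289 @ $23.35 + 109 @ $23.00 + 51 @ $20.40 = $10,295.55
LIFO COGS: 48 @ $12.15 + 390 @ $16.95 + 11 @ $21.65 = $7,431.85

COGS = $10,295.55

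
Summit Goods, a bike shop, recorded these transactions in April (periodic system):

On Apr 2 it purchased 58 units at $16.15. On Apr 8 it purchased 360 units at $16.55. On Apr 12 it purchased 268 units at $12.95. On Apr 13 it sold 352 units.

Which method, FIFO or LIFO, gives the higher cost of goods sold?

FIFO

FIFO COGS: 58 @ $16.15 + 294 @ $16.55 = $5,802.40
LIFO COGS: 268 @ $12.95 + 84 @ $16.55 = $4,860.80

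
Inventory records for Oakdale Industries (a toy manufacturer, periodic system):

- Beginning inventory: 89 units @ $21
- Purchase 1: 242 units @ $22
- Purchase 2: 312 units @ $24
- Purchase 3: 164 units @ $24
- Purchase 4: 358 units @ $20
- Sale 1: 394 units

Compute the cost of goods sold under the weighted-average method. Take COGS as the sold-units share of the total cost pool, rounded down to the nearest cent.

Sale 1, sell 394: 394/1165 × $25,777.00 → $8,717.71
Ending inventory (cost pool remaining) = $17,059.29
Check: goods available $25,777.00 = COGS $8,717.71 + ending $17,059.29

COGS = $8,717.71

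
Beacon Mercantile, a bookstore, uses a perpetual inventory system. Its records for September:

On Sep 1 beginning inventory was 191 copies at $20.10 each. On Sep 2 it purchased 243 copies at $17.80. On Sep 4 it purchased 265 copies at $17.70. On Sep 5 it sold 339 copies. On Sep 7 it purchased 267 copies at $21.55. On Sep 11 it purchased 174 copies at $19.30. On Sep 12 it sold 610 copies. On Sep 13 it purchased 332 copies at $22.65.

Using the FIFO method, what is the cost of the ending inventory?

Ending inventory = $11,244.35

Sep 5, 339 sold [FIFO — oldest first]: 191 @ $20.10 + 148 @ $17.80 = $6,473.50
Sep 12, 610 sold [FIFO — oldest first]: 95 @ $17.80 + 265 @ $17.70 + 250 @ $21.55 = $11,769.00
Total COGS = $6,473.50 + $11,769.00 = $18,242.50
Ending inventory: 17 @ $21.55 + 174 @ $19.30 + 332 @ $22.65 = $11,244.35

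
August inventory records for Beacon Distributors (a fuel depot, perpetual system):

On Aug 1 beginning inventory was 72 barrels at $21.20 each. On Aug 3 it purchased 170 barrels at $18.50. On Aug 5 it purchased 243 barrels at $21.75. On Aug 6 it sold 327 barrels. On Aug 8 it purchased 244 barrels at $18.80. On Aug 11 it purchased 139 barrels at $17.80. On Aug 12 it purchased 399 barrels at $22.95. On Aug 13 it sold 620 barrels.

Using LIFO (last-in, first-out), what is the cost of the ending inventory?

Aug 6, 327 sold [LIFO — newest first]: 243 @ $21.75 + 84 @ $18.50 = $6,839.25
Aug 13, 620 sold [LIFO — newest first]: 399 @ $22.95 + 139 @ $17.80 + 82 @ $18.80 = $13,172.85
Total COGS = $6,839.25 + $13,172.85 = $20,012.10
Ending inventory: 72 @ $21.20 + 86 @ $18.50 + 162 @ $18.80 = $6,163.00

Ending inventory = $6,163.00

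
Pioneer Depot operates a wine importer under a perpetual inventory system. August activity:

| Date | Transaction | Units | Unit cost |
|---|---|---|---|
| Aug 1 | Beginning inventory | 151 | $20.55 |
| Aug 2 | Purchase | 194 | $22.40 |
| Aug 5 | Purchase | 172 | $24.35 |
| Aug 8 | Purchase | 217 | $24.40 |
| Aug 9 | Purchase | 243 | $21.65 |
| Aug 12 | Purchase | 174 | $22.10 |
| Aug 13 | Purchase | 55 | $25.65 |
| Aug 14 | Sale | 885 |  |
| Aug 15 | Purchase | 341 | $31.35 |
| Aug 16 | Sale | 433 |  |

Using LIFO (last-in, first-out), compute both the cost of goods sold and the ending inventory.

Aug 14, 885 sold [LIFO — newest first]: 55 @ $25.65 + 174 @ $22.10 + 243 @ $21.65 + 217 @ $24.40 + 172 @ $24.35 + 24 @ $22.40 = $20,537.70
Aug 16, 433 sold [LIFO — newest first]: 341 @ $31.35 + 92 @ $22.40 = $12,751.15
Total COGS = $20,537.70 + $12,751.15 = $33,288.85
Ending inventory: 151 @ $20.55 + 78 @ $22.40 = $4,850.25
Check: goods available $38,139.10 = COGS $33,288.85 + ending $4,850.25

COGS = $33,288.85; ending inventory = $4,850.25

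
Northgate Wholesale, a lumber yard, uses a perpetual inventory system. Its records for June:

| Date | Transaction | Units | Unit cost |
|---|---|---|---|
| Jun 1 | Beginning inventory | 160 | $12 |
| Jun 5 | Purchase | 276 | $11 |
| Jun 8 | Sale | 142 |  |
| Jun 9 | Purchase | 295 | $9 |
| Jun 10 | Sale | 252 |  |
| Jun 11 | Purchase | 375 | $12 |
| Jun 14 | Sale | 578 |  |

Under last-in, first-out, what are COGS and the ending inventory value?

COGS = $10,503; ending inventory = $1,608

Jun 8, 142 sold [LIFO — newest first]: 142 @ $11 = $1,562
Jun 10, 252 sold [LIFO — newest first]: 252 @ $9 = $2,268
Jun 14, 578 sold [LIFO — newest first]: 375 @ $12 + 43 @ $9 + 134 @ $11 + 26 @ $12 = $6,673
Total COGS = $1,562 + $2,268 + $6,673 = $10,503
Ending inventory: 134 @ $12 = $1,608
Check: goods available $12,111 = COGS $10,503 + ending $1,608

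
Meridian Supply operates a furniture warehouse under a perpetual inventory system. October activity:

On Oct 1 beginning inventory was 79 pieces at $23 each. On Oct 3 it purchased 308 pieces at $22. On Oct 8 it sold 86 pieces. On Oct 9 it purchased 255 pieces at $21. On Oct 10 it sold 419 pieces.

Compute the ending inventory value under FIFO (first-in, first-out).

Ending inventory = $2,877

Oct 8, 86 sold [FIFO — oldest first]: 79 @ $23 + 7 @ $22 = $1,971
Oct 10, 419 sold [FIFO — oldest first]: 301 @ $22 + 118 @ $21 = $9,100
Total COGS = $1,971 + $9,100 = $11,071
Ending inventory: 137 @ $21 = $2,877
Check: goods available $13,948 = COGS $11,071 + ending $2,877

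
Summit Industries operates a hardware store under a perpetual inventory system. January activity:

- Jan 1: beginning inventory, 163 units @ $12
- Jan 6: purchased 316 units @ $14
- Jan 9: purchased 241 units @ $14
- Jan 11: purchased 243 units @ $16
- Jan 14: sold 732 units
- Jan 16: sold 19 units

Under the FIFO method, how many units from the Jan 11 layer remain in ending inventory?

212

Jan 14, 732 sold [FIFO — oldest first]: 163 @ $12 + 316 @ $14 + 241 @ $14 + 12 @ $16 = $9,946
Jan 16, 19 sold [FIFO — oldest first]: 19 @ $16 = $304
Total COGS = $9,946 + $304 = $10,250
Ending inventory: 212 @ $16 = $3,392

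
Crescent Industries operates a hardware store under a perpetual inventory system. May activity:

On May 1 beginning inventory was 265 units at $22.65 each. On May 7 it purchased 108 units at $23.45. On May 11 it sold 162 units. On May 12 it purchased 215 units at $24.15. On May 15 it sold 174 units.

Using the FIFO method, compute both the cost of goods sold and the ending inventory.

May 11, 162 sold [FIFO — oldest first]: 162 @ $22.65 = $3,669.30
May 15, 174 sold [FIFO — oldest first]: 103 @ $22.65 + 71 @ $23.45 = $3,997.90
Total COGS = $3,669.30 + $3,997.90 = $7,667.20
Ending inventory: 37 @ $23.45 + 215 @ $24.15 = $6,059.90

COGS = $7,667.20; ending inventory = $6,059.90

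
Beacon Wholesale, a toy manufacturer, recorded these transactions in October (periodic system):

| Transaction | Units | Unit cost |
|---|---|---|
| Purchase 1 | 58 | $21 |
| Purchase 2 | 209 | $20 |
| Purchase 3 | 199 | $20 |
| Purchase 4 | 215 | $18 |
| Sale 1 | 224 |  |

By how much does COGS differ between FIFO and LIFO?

FIFO COGS: 58 @ $21 + 166 @ $20 = $4,538
LIFO COGS: 215 @ $18 + 9 @ $20 = $4,050
Difference = |$4,538 − $4,050| = $488

$488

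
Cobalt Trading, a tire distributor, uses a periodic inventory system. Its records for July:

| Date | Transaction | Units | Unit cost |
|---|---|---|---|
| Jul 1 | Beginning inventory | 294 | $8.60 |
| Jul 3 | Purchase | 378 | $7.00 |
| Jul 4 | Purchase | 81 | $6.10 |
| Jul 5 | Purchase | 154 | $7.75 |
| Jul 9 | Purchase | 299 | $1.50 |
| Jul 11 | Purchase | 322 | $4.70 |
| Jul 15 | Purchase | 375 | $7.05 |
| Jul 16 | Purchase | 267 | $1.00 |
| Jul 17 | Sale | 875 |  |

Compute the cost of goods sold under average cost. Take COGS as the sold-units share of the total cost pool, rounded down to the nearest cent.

Jul 17, sell 875: 875/2170 × $11,734.65 → $4,731.71
Ending inventory (cost pool remaining) = $7,002.94

COGS = $4,731.71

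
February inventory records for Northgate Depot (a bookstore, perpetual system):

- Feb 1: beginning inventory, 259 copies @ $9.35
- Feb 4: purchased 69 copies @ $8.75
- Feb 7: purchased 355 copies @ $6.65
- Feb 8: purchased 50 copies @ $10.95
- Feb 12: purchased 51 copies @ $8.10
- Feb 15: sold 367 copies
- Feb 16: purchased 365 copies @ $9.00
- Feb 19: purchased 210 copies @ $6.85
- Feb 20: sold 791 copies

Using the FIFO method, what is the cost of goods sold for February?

COGS = $9,693.40

Feb 15, 367 sold [FIFO — oldest first]: 259 @ $9.35 + 69 @ $8.75 + 39 @ $6.65 = $3,284.75
Feb 20, 791 sold [FIFO — oldest first]: 316 @ $6.65 + 50 @ $10.95 + 51 @ $8.10 + 365 @ $9.00 + 9 @ $6.85 = $6,408.65
Total COGS = $3,284.75 + $6,408.65 = $9,693.40
Ending inventory: 201 @ $6.85 = $1,376.85
Check: goods available $11,070.25 = COGS $9,693.40 + ending $1,376.85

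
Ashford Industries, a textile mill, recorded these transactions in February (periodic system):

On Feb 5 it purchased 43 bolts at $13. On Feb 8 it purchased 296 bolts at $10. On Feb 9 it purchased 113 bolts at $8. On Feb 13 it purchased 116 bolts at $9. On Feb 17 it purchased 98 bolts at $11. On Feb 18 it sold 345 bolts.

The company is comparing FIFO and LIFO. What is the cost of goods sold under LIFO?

FIFO COGS: 43 @ $13 + 296 @ $10 + 6 @ $8 = $3,567
LIFO COGS: 98 @ $11 + 116 @ $9 + 113 @ $8 + 18 @ $10 = $3,206

COGS = $3,206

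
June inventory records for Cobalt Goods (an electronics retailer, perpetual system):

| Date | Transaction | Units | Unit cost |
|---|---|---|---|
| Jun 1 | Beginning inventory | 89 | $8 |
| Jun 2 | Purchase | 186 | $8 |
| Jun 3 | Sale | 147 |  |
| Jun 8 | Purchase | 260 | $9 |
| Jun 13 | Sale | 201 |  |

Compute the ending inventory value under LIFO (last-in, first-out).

Jun 3, 147 sold [LIFO — newest first]: 147 @ $8 = $1,176
Jun 13, 201 sold [LIFO — newest first]: 201 @ $9 = $1,809
Total COGS = $1,176 + $1,809 = $2,985
Ending inventory: 89 @ $8 + 39 @ $8 + 59 @ $9 = $1,555
Check: goods available $4,540 = COGS $2,985 + ending $1,555

Ending inventory = $1,555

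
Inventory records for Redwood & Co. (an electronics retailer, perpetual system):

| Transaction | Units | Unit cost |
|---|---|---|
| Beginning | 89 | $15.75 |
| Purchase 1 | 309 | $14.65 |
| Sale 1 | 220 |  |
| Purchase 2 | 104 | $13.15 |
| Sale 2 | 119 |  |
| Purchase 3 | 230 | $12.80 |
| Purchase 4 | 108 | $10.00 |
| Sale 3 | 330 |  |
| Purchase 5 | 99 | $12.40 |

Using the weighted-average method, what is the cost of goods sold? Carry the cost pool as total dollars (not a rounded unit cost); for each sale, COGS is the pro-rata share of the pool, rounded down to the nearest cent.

After Beginning: 89 on hand, pool $1,401.75 (≈ $15.7500 each)
After Purchase 1: 398 on hand, pool $5,928.60 (≈ $14.8960 each)
Sale 1, sell 220: 220/398 × $5,928.60 → $3,277.11
After Purchase 2: 282 on hand, pool $4,019.09 (≈ $14.2521 each)
Sale 2, sell 119: 119/282 × $4,019.09 → $1,695.99
After Purchase 3: 393 on hand, pool $5,267.10 (≈ $13.4023 each)
After Purchase 4: 501 on hand, pool $6,347.10 (≈ $12.6689 each)
Sale 3, sell 330: 330/501 × $6,347.10 → $4,180.72
After Purchase 5: 270 on hand, pool $3,393.98 (≈ $12.5703 each)
Total COGS = $3,277.11 + $1,695.99 + $4,180.72 = $9,153.82
Ending inventory (cost pool remaining) = $3,393.98

COGS = $9,153.82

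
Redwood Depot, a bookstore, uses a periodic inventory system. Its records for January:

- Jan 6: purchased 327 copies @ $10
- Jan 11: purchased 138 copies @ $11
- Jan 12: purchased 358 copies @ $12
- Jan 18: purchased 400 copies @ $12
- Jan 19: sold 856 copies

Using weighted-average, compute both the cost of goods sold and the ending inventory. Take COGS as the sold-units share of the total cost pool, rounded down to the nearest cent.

COGS = $9,717.66; ending inventory = $4,166.34

Jan 19, sell 856: 856/1223 × $13,884.00 → $9,717.66
Ending inventory (cost pool remaining) = $4,166.34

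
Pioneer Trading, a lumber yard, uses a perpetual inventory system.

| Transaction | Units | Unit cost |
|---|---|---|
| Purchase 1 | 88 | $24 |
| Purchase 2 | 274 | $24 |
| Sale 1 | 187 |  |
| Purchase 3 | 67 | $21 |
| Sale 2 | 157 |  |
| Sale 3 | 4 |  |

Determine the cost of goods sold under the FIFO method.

Sale 1 (187) [FIFO — oldest first]: 88 @ $24 + 99 @ $24 = $4,488
Sale 2 (157) [FIFO — oldest first]: 157 @ $24 = $3,768
Sale 3 (4) [FIFO — oldest first]: 4 @ $24 = $96
Total COGS = $4,488 + $3,768 + $96 = $8,352
Ending inventory: 14 @ $24 + 67 @ $21 = $1,743

COGS = $8,352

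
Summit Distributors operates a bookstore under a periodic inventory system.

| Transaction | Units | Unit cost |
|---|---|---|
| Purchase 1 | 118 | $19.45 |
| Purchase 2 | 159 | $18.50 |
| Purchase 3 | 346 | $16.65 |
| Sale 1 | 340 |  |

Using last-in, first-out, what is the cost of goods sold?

Sale 1 (340) [LIFO — newest first]: 340 @ $16.65 = $5,661.00
Ending inventory: 118 @ $19.45 + 159 @ $18.50 + 6 @ $16.65 = $5,336.50

COGS = $5,661.00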